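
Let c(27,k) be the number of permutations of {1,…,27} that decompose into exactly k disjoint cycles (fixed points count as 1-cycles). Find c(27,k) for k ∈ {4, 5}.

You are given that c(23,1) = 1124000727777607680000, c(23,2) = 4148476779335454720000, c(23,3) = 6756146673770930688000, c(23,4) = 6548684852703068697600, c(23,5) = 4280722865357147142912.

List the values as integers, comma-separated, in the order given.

2761307967193712729035776000, 1945067308917524165279692800

@24  (24,1):1124000727777607680000·23+0→25852016738884976640000, (24,2):4148476779335454720000·23+1124000727777607680000→96538966652493066240000, (24,3):6756146673770930688000·23+4148476779335454720000→159539850276066860544000, (24,4):6548684852703068697600·23+6756146673770930688000→157375898285941510732800, (24,5):4280722865357147142912·23+6548684852703068697600→105005310755917452984576
@25  (25,2):96538966652493066240000·24+25852016738884976640000→2342787216398718566400000, (25,3):159539850276066860544000·24+96538966652493066240000→3925495373278097719296000, (25,4):157375898285941510732800·24+159539850276066860544000→3936561409138663118131200, (25,5):105005310755917452984576·24+157375898285941510732800→2677503356427960382362624
@26  (26,3):3925495373278097719296000·25+2342787216398718566400000→100480171548351161548800000, (26,4):3936561409138663118131200·25+3925495373278097719296000→102339530601744675672576000, (26,5):2677503356427960382362624·25+3936561409138663118131200→70874145319837672677196800
@27  (27,4):102339530601744675672576000·26+100480171548351161548800000→2761307967193712729035776000, (27,5):70874145319837672677196800·26+102339530601744675672576000→1945067308917524165279692800
Read c(27,4) = 2761307967193712729035776000, c(27,5) = 1945067308917524165279692800.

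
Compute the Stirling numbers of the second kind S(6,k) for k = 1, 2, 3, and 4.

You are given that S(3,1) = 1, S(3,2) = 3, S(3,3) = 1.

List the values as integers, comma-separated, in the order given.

1, 31, 90, 65

@4  (4,1):1·1+0→1, (4,2):3·2+1→7, (4,3):1·3+3→6, (4,4):0·4+1→1
@5  (5,1):1·1+0→1, (5,2):7·2+1→15, (5,3):6·3+7→25, (5,4):1·4+6→10
@6  (6,1):1·1+0→1, (6,2):15·2+1→31, (6,3):25·3+15→90, (6,4):10·4+25→65
Read S(6,1) = 1, S(6,2) = 31, S(6,3) = 90, S(6,4) = 65.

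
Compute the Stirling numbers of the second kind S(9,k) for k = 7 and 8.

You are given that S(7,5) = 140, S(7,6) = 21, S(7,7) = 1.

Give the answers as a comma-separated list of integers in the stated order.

[8] T[8,6]:6*21+140=266 · T[8,7]:7*1+21=28 · T[8,8]:8*0+1=1
[9] T[9,7]:7*28+266=462 · T[9,8]:8*1+28=36
Read S(9,7) = 462, S(9,8) = 36.

462, 36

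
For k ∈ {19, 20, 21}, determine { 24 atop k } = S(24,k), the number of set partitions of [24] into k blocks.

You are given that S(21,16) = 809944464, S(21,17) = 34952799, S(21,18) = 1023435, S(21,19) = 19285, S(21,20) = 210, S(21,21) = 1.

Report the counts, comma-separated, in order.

i=22: T(22,17)=809944464+17·34952799=1404142047 | T(22,18)=34952799+18·1023435=53374629 | T(22,19)=1023435+19·19285=1389850 | T(22,20)=19285+20·210=23485 | T(22,21)=210+21·1=231
i=23: T(23,18)=1404142047+18·53374629=2364885369 | T(23,19)=53374629+19·1389850=79781779 | T(23,20)=1389850+20·23485=1859550 | T(23,21)=23485+21·231=28336
i=24: T(24,19)=2364885369+19·79781779=3880739170 | T(24,20)=79781779+20·1859550=116972779 | T(24,21)=1859550+21·28336=2454606
Read S(24,19) = 3880739170, S(24,20) = 116972779, S(24,21) = 2454606.

3880739170, 116972779, 2454606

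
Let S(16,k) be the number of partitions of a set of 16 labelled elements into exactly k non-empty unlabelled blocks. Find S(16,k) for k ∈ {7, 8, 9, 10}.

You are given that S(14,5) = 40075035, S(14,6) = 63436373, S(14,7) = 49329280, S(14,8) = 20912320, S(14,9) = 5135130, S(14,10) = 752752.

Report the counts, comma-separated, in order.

@15  (15,6):63436373·6+40075035→420693273, (15,7):49329280·7+63436373→408741333, (15,8):20912320·8+49329280→216627840, (15,9):5135130·9+20912320→67128490, (15,10):752752·10+5135130→12662650
@16  (16,7):408741333·7+420693273→3281882604, (16,8):216627840·8+408741333→2141764053, (16,9):67128490·9+216627840→820784250, (16,10):12662650·10+67128490→193754990
Read S(16,7) = 3281882604, S(16,8) = 2141764053, S(16,9) = 820784250, S(16,10) = 193754990.

3281882604, 2141764053, 820784250, 193754990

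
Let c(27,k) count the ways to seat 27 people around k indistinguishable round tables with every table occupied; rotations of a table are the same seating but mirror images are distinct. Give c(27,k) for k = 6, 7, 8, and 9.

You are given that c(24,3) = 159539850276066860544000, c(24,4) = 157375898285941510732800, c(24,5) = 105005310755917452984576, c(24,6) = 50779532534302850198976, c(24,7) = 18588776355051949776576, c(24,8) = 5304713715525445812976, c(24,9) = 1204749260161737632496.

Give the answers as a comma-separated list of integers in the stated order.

1000903392113435450162625024, 393178529313073708272042624, 121502371102392939781636800, 30180059720580991603896800

@25  (25,4):157375898285941510732800·24+159539850276066860544000→3936561409138663118131200, (25,5):105005310755917452984576·24+157375898285941510732800→2677503356427960382362624, (25,6):50779532534302850198976·24+105005310755917452984576→1323714091579185857760000, (25,7):18588776355051949776576·24+50779532534302850198976→496910165055549644836800, (25,8):5304713715525445812976·24+18588776355051949776576→145901905527662649288000, (25,9):1204749260161737632496·24+5304713715525445812976→34218695959407148992880
@26  (26,5):2677503356427960382362624·25+3936561409138663118131200→70874145319837672677196800, (26,6):1323714091579185857760000·25+2677503356427960382362624→35770355645907606826362624, (26,7):496910165055549644836800·25+1323714091579185857760000→13746468217967926978680000, (26,8):145901905527662649288000·25+496910165055549644836800→4144457803247115877036800, (26,9):34218695959407148992880·25+145901905527662649288000→1001369304512841374110000
@27  (27,6):35770355645907606826362624·26+70874145319837672677196800→1000903392113435450162625024, (27,7):13746468217967926978680000·26+35770355645907606826362624→393178529313073708272042624, (27,8):4144457803247115877036800·26+13746468217967926978680000→121502371102392939781636800, (27,9):1001369304512841374110000·26+4144457803247115877036800→30180059720580991603896800
Read c(27,6) = 1000903392113435450162625024, c(27,7) = 393178529313073708272042624, c(27,8) = 121502371102392939781636800, c(27,9) = 30180059720580991603896800.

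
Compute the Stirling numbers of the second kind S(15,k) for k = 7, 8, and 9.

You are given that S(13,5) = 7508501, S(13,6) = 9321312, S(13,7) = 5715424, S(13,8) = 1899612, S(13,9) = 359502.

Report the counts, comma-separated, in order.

row 14: T[14][6]=6·9321312+7508501=63436373  T[14][7]=7·5715424+9321312=49329280  T[14][8]=8·1899612+5715424=20912320  T[14][9]=9·359502+1899612=5135130
row 15: T[15][7]=7·49329280+63436373=408741333  T[15][8]=8·20912320+49329280=216627840  T[15][9]=9·5135130+20912320=67128490
Read S(15,7) = 408741333, S(15,8) = 216627840, S(15,9) = 67128490.

408741333, 216627840, 67128490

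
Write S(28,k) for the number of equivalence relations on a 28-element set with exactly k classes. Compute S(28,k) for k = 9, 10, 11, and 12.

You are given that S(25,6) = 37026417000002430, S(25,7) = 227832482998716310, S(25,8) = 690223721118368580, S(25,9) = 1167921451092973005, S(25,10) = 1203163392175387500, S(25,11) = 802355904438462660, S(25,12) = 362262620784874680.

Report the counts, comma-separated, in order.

1006698291338432496375, 1538533978374777852325, 1501910658871554621690, 985397416171213883565

i=26: T(26,7)=37026417000002430+7·227832482998716310=1631853797991016600 | T(26,8)=227832482998716310+8·690223721118368580=5749622251945664950 | T(26,9)=690223721118368580+9·1167921451092973005=11201516780955125625 | T(26,10)=1167921451092973005+10·1203163392175387500=13199555372846848005 | T(26,11)=1203163392175387500+11·802355904438462660=10029078340998476760 | T(26,12)=802355904438462660+12·362262620784874680=5149507353856958820
i=27: T(27,8)=1631853797991016600+8·5749622251945664950=47628831813556336200 | T(27,9)=5749622251945664950+9·11201516780955125625=106563273280541795575 | T(27,10)=11201516780955125625+10·13199555372846848005=143197070509423605675 | T(27,11)=13199555372846848005+11·10029078340998476760=123519417123830092365 | T(27,12)=10029078340998476760+12·5149507353856958820=71823166587281982600
i=28: T(28,9)=47628831813556336200+9·106563273280541795575=1006698291338432496375 | T(28,10)=106563273280541795575+10·143197070509423605675=1538533978374777852325 | T(28,11)=143197070509423605675+11·123519417123830092365=1501910658871554621690 | T(28,12)=123519417123830092365+12·71823166587281982600=985397416171213883565
Read S(28,9) = 1006698291338432496375, S(28,10) = 1538533978374777852325, S(28,11) = 1501910658871554621690, S(28,12) = 985397416171213883565.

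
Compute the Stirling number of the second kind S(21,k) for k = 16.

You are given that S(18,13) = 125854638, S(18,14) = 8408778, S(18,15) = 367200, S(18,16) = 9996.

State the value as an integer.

809944464

i=19: T(19,14)=125854638+14·8408778=243577530 | T(19,15)=8408778+15·367200=13916778 | T(19,16)=367200+16·9996=527136
i=20: T(20,15)=243577530+15·13916778=452329200 | T(20,16)=13916778+16·527136=22350954
i=21: T(21,16)=452329200+16·22350954=809944464
Read S(21,16) = 809944464.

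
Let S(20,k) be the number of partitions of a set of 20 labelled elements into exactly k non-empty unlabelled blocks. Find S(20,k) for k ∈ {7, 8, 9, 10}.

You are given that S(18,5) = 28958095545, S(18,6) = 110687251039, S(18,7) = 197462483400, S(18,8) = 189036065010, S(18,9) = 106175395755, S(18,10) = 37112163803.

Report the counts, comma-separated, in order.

11143554045652, 15170932662679, 12011282644725, 5917584964655

i=19: T(19,6)=28958095545+6·110687251039=693081601779 | T(19,7)=110687251039+7·197462483400=1492924634839 | T(19,8)=197462483400+8·189036065010=1709751003480 | T(19,9)=189036065010+9·106175395755=1144614626805 | T(19,10)=106175395755+10·37112163803=477297033785
i=20: T(20,7)=693081601779+7·1492924634839=11143554045652 | T(20,8)=1492924634839+8·1709751003480=15170932662679 | T(20,9)=1709751003480+9·1144614626805=12011282644725 | T(20,10)=1144614626805+10·477297033785=5917584964655
Read S(20,7) = 11143554045652, S(20,8) = 15170932662679, S(20,9) = 12011282644725, S(20,10) = 5917584964655.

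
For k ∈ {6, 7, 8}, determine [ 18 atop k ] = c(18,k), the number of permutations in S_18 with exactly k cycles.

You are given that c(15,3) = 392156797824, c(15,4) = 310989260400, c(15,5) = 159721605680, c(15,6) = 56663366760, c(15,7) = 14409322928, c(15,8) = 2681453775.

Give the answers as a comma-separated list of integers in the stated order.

369012649234384, 110228466184200, 24871845297936

i=16: T(16,4)=392156797824+15·310989260400=5056995703824 | T(16,5)=310989260400+15·159721605680=2706813345600 | T(16,6)=159721605680+15·56663366760=1009672107080 | T(16,7)=56663366760+15·14409322928=272803210680 | T(16,8)=14409322928+15·2681453775=54631129553
i=17: T(17,5)=5056995703824+16·2706813345600=48366009233424 | T(17,6)=2706813345600+16·1009672107080=18861567058880 | T(17,7)=1009672107080+16·272803210680=5374523477960 | T(17,8)=272803210680+16·54631129553=1146901283528
i=18: T(18,6)=48366009233424+17·18861567058880=369012649234384 | T(18,7)=18861567058880+17·5374523477960=110228466184200 | T(18,8)=5374523477960+17·1146901283528=24871845297936
Read c(18,6) = 369012649234384, c(18,7) = 110228466184200, c(18,8) = 24871845297936.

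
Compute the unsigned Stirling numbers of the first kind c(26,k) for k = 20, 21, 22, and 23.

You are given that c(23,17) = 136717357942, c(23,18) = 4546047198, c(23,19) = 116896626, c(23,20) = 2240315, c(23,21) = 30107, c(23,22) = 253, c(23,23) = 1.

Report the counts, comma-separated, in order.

r24: T_24,18=23×4546047198+136717357942=241276443496; T_24,19=23×116896626+4546047198=7234669596; T_24,20=23×2240315+116896626=168423871; T_24,21=23×30107+2240315=2932776; T_24,22=23×253+30107=35926; T_24,23=23×1+253=276
r25: T_25,19=24×7234669596+241276443496=414908513800; T_25,20=24×168423871+7234669596=11276842500; T_25,21=24×2932776+168423871=238810495; T_25,22=24×35926+2932776=3795000; T_25,23=24×276+35926=42550
r26: T_26,20=25×11276842500+414908513800=696829576300; T_26,21=25×238810495+11276842500=17247104875; T_26,22=25×3795000+238810495=333685495; T_26,23=25×42550+3795000=4858750
Read c(26,20) = 696829576300, c(26,21) = 17247104875, c(26,22) = 333685495, c(26,23) = 4858750.

696829576300, 17247104875, 333685495, 4858750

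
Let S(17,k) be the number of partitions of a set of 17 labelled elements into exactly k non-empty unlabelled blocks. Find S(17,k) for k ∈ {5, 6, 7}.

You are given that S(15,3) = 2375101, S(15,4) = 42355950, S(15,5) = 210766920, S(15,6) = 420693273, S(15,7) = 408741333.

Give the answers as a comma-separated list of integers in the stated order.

[16] T[16,4]:4*42355950+2375101=171798901 · T[16,5]:5*210766920+42355950=1096190550 · T[16,6]:6*420693273+210766920=2734926558 · T[16,7]:7*408741333+420693273=3281882604
[17] T[17,5]:5*1096190550+171798901=5652751651 · T[17,6]:6*2734926558+1096190550=17505749898 · T[17,7]:7*3281882604+2734926558=25708104786
Read S(17,5) = 5652751651, S(17,6) = 17505749898, S(17,7) = 25708104786.

5652751651, 17505749898, 25708104786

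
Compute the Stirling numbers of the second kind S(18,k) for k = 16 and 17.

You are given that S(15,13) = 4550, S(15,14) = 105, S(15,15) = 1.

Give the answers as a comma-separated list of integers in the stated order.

9996, 153

@16  (16,14):105·14+4550→6020, (16,15):1·15+105→120, (16,16):0·16+1→1
@17  (17,15):120·15+6020→7820, (17,16):1·16+120→136, (17,17):0·17+1→1
@18  (18,16):136·16+7820→9996, (18,17):1·17+136→153
Read S(18,16) = 9996, S(18,17) = 153.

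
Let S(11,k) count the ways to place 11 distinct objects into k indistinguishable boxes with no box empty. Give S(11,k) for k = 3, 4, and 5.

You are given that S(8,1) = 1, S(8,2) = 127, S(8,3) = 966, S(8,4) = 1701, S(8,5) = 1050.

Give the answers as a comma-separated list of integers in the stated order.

row 9: T[9][1]=1·1+0=1  T[9][2]=2·127+1=255  T[9][3]=3·966+127=3025  T[9][4]=4·1701+966=7770  T[9][5]=5·1050+1701=6951
row 10: T[10][2]=2·255+1=511  T[10][3]=3·3025+255=9330  T[10][4]=4·7770+3025=34105  T[10][5]=5·6951+7770=42525
row 11: T[11][3]=3·9330+511=28501  T[11][4]=4·34105+9330=145750  T[11][5]=5·42525+34105=246730
Read S(11,3) = 28501, S(11,4) = 145750, S(11,5) = 246730.

28501, 145750, 246730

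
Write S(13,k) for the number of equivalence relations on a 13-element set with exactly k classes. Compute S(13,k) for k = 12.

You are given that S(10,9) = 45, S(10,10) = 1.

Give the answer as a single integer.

i=11: T(11,10)=45+10·1=55 | T(11,11)=1+11·0=1
i=12: T(12,11)=55+11·1=66 | T(12,12)=1+12·0=1
i=13: T(13,12)=66+12·1=78
Read S(13,12) = 78.

78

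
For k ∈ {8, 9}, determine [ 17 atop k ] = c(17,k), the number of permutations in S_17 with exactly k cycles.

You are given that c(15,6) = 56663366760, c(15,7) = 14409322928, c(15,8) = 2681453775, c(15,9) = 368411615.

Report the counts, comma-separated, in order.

row 16: T[16][7]=15·14409322928+56663366760=272803210680  T[16][8]=15·2681453775+14409322928=54631129553  T[16][9]=15·368411615+2681453775=8207628000
row 17: T[17][8]=16·54631129553+272803210680=1146901283528  T[17][9]=16·8207628000+54631129553=185953177553
Read c(17,8) = 1146901283528, c(17,9) = 185953177553.

1146901283528, 185953177553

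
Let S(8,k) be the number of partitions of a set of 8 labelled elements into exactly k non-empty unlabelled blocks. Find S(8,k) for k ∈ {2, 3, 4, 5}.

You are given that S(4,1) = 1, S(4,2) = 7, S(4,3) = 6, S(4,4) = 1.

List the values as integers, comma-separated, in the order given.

127, 966, 1701, 1050

i=5: T(5,1)=0+1·1=1 | T(5,2)=1+2·7=15 | T(5,3)=7+3·6=25 | T(5,4)=6+4·1=10 | T(5,5)=1+5·0=1
i=6: T(6,1)=0+1·1=1 | T(6,2)=1+2·15=31 | T(6,3)=15+3·25=90 | T(6,4)=25+4·10=65 | T(6,5)=10+5·1=15
i=7: T(7,1)=0+1·1=1 | T(7,2)=1+2·31=63 | T(7,3)=31+3·90=301 | T(7,4)=90+4·65=350 | T(7,5)=65+5·15=140
i=8: T(8,2)=1+2·63=127 | T(8,3)=63+3·301=966 | T(8,4)=301+4·350=1701 | T(8,5)=350+5·140=1050
Read S(8,2) = 127, S(8,3) = 966, S(8,4) = 1701, S(8,5) = 1050.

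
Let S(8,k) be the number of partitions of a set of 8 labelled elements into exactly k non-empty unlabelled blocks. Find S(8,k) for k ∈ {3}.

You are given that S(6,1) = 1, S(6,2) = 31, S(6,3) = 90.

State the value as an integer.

966

i=7: T(7,2)=1+2·31=63 | T(7,3)=31+3·90=301
i=8: T(8,3)=63+3·301=966
Read S(8,3) = 966.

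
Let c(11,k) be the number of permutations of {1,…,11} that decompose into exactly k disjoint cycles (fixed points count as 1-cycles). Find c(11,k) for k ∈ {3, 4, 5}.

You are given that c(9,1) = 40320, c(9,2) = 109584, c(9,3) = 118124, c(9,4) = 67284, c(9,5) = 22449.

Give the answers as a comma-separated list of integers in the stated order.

r10: T_10,2=9×109584+40320=1026576; T_10,3=9×118124+109584=1172700; T_10,4=9×67284+118124=723680; T_10,5=9×22449+67284=269325
r11: T_11,3=10×1172700+1026576=12753576; T_11,4=10×723680+1172700=8409500; T_11,5=10×269325+723680=3416930
Read c(11,3) = 12753576, c(11,4) = 8409500, c(11,5) = 3416930.

12753576, 8409500, 3416930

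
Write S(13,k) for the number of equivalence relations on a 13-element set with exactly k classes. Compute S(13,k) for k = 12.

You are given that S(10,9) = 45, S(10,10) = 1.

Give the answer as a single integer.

78

@11  (11,10):1·10+45→55, (11,11):0·11+1→1
@12  (12,11):1·11+55→66, (12,12):0·12+1→1
@13  (13,12):1·12+66→78
Read S(13,12) = 78.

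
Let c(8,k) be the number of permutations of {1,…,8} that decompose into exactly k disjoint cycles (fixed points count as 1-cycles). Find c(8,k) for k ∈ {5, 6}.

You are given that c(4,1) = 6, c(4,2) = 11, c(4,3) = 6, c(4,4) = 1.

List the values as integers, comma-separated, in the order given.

1960, 322

@5  (5,2):11·4+6→50, (5,3):6·4+11→35, (5,4):1·4+6→10, (5,5):0·4+1→1
@6  (6,3):35·5+50→225, (6,4):10·5+35→85, (6,5):1·5+10→15, (6,6):0·5+1→1
@7  (7,4):85·6+225→735, (7,5):15·6+85→175, (7,6):1·6+15→21
@8  (8,5):175·7+735→1960, (8,6):21·7+175→322
Read c(8,5) = 1960, c(8,6) = 322.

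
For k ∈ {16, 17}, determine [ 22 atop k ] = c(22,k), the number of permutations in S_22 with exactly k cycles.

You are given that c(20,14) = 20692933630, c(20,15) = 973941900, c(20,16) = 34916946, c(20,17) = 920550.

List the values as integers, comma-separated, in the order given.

@21  (21,15):973941900·20+20692933630→40171771630, (21,16):34916946·20+973941900→1672280820, (21,17):920550·20+34916946→53327946
@22  (22,16):1672280820·21+40171771630→75289668850, (22,17):53327946·21+1672280820→2792167686
Read c(22,16) = 75289668850, c(22,17) = 2792167686.

75289668850, 2792167686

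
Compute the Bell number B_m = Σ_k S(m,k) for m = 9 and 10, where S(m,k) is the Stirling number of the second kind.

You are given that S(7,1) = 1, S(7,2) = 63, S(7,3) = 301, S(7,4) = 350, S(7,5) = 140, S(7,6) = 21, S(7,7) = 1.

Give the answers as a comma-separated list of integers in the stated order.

21147, 115975

row 8: T[8][1]=1·1+0=1  T[8][2]=2·63+1=127  T[8][3]=3·301+63=966  T[8][4]=4·350+301=1701  T[8][5]=5·140+350=1050  T[8][6]=6·21+140=266  T[8][7]=7·1+21=28  T[8][8]=8·0+1=1
row 9: T[9][1]=1·1+0=1  T[9][2]=2·127+1=255  T[9][3]=3·966+127=3025  T[9][4]=4·1701+966=7770  T[9][5]=5·1050+1701=6951  T[9][6]=6·266+1050=2646  T[9][7]=7·28+266=462  T[9][8]=8·1+28=36  T[9][9]=9·0+1=1
row 10: T[10][1]=1·1+0=1  T[10][2]=2·255+1=511  T[10][3]=3·3025+255=9330  T[10][4]=4·7770+3025=34105  T[10][5]=5·6951+7770=42525  T[10][6]=6·2646+6951=22827  T[10][7]=7·462+2646=5880  T[10][8]=8·36+462=750  T[10][9]=9·1+36=45  T[10][10]=10·0+1=1
B_9 = ΣS(9,k) = 1+255+3025+7770+6951+2646+462+36+1 = 21147
B_10 = ΣS(10,k) = 1+511+9330+34105+42525+22827+5880+750+45+1 = 115975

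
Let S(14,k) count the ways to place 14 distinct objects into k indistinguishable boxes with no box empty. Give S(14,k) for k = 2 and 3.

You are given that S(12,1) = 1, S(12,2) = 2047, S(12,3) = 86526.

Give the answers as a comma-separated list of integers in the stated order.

8191, 788970

r13: T_13,1=1×1+0=1; T_13,2=2×2047+1=4095; T_13,3=3×86526+2047=261625
r14: T_14,2=2×4095+1=8191; T_14,3=3×261625+4095=788970
Read S(14,2) = 8191, S(14,3) = 788970.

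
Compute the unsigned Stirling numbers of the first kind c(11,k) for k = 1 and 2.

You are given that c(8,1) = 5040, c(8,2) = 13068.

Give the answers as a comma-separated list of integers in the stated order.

3628800, 10628640

@9  (9,1):5040·8+0→40320, (9,2):13068·8+5040→109584
@10  (10,1):40320·9+0→362880, (10,2):109584·9+40320→1026576
@11  (11,1):362880·10+0→3628800, (11,2):1026576·10+362880→10628640
Read c(11,1) = 3628800, c(11,2) = 10628640.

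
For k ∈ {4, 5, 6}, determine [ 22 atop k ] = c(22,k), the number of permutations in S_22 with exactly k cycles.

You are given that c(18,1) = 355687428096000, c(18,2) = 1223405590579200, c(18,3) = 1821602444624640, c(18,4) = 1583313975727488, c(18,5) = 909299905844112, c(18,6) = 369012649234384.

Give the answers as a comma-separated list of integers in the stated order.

i=19: T(19,1)=0+18·355687428096000=6402373705728000 | T(19,2)=355687428096000+18·1223405590579200=22376988058521600 | T(19,3)=1223405590579200+18·1821602444624640=34012249593822720 | T(19,4)=1821602444624640+18·1583313975727488=30321254007719424 | T(19,5)=1583313975727488+18·909299905844112=17950712280921504 | T(19,6)=909299905844112+18·369012649234384=7551527592063024
i=20: T(20,2)=6402373705728000+19·22376988058521600=431565146817638400 | T(20,3)=22376988058521600+19·34012249593822720=668609730341153280 | T(20,4)=34012249593822720+19·30321254007719424=610116075740491776 | T(20,5)=30321254007719424+19·17950712280921504=371384787345228000 | T(20,6)=17950712280921504+19·7551527592063024=161429736530118960
i=21: T(21,3)=431565146817638400+20·668609730341153280=13803759753640704000 | T(21,4)=668609730341153280+20·610116075740491776=12870931245150988800 | T(21,5)=610116075740491776+20·371384787345228000=8037811822645051776 | T(21,6)=371384787345228000+20·161429736530118960=3599979517947607200
i=22: T(22,4)=13803759753640704000+21·12870931245150988800=284093315901811468800 | T(22,5)=12870931245150988800+21·8037811822645051776=181664979520697076096 | T(22,6)=8037811822645051776+21·3599979517947607200=83637381699544802976
Read c(22,4) = 284093315901811468800, c(22,5) = 181664979520697076096, c(22,6) = 83637381699544802976.

284093315901811468800, 181664979520697076096, 83637381699544802976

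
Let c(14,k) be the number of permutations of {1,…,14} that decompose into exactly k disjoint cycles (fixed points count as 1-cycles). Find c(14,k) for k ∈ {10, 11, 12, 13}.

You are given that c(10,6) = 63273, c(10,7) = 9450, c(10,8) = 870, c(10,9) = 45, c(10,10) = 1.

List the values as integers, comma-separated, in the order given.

i=11: T(11,7)=63273+10·9450=157773 | T(11,8)=9450+10·870=18150 | T(11,9)=870+10·45=1320 | T(11,10)=45+10·1=55 | T(11,11)=1+10·0=1
i=12: T(12,8)=157773+11·18150=357423 | T(12,9)=18150+11·1320=32670 | T(12,10)=1320+11·55=1925 | T(12,11)=55+11·1=66 | T(12,12)=1+11·0=1
i=13: T(13,9)=357423+12·32670=749463 | T(13,10)=32670+12·1925=55770 | T(13,11)=1925+12·66=2717 | T(13,12)=66+12·1=78 | T(13,13)=1+12·0=1
i=14: T(14,10)=749463+13·55770=1474473 | T(14,11)=55770+13·2717=91091 | T(14,12)=2717+13·78=3731 | T(14,13)=78+13·1=91
Read c(14,10) = 1474473, c(14,11) = 91091, c(14,12) = 3731, c(14,13) = 91.

1474473, 91091, 3731, 91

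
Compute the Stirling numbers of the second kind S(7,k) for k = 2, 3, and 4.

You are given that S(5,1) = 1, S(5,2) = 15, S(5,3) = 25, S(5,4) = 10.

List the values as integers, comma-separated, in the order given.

63, 301, 350

[6] T[6,1]:1*1+0=1 · T[6,2]:2*15+1=31 · T[6,3]:3*25+15=90 · T[6,4]:4*10+25=65
[7] T[7,2]:2*31+1=63 · T[7,3]:3*90+31=301 · T[7,4]:4*65+90=350
Read S(7,2) = 63, S(7,3) = 301, S(7,4) = 350.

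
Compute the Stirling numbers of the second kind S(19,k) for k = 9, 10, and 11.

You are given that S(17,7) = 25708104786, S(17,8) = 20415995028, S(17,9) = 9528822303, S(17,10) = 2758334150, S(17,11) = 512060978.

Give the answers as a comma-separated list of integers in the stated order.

@18  (18,8):20415995028·8+25708104786→189036065010, (18,9):9528822303·9+20415995028→106175395755, (18,10):2758334150·10+9528822303→37112163803, (18,11):512060978·11+2758334150→8391004908
@19  (19,9):106175395755·9+189036065010→1144614626805, (19,10):37112163803·10+106175395755→477297033785, (19,11):8391004908·11+37112163803→129413217791
Read S(19,9) = 1144614626805, S(19,10) = 477297033785, S(19,11) = 129413217791.

1144614626805, 477297033785, 129413217791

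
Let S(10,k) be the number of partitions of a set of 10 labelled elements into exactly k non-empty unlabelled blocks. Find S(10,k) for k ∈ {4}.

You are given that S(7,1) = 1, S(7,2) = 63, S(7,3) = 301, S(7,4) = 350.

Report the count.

i=8: T(8,2)=1+2·63=127 | T(8,3)=63+3·301=966 | T(8,4)=301+4·350=1701
i=9: T(9,3)=127+3·966=3025 | T(9,4)=966+4·1701=7770
i=10: T(10,4)=3025+4·7770=34105
Read S(10,4) = 34105.

34105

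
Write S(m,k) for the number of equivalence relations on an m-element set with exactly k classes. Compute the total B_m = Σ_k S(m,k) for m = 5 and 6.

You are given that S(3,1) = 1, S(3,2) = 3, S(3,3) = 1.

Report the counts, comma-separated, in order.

52, 203

row 4: T[4][1]=1·1+0=1  T[4][2]=2·3+1=7  T[4][3]=3·1+3=6  T[4][4]=4·0+1=1
row 5: T[5][1]=1·1+0=1  T[5][2]=2·7+1=15  T[5][3]=3·6+7=25  T[5][4]=4·1+6=10  T[5][5]=5·0+1=1
row 6: T[6][1]=1·1+0=1  T[6][2]=2·15+1=31  T[6][3]=3·25+15=90  T[6][4]=4·10+25=65  T[6][5]=5·1+10=15  T[6][6]=6·0+1=1
B_5 = ΣS(5,k) = 1+15+25+10+1 = 52
B_6 = ΣS(6,k) = 1+31+90+65+15+1 = 203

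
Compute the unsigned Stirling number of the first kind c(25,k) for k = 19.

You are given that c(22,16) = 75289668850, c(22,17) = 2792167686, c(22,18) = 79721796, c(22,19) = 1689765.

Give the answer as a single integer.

414908513800

r23: T_23,17=22×2792167686+75289668850=136717357942; T_23,18=22×79721796+2792167686=4546047198; T_23,19=22×1689765+79721796=116896626
r24: T_24,18=23×4546047198+136717357942=241276443496; T_24,19=23×116896626+4546047198=7234669596
r25: T_25,19=24×7234669596+241276443496=414908513800
Read c(25,19) = 414908513800.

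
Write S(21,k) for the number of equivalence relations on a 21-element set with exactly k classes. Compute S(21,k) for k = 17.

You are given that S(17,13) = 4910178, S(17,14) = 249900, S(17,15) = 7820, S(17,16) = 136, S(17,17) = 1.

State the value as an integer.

i=18: T(18,14)=4910178+14·249900=8408778 | T(18,15)=249900+15·7820=367200 | T(18,16)=7820+16·136=9996 | T(18,17)=136+17·1=153
i=19: T(19,15)=8408778+15·367200=13916778 | T(19,16)=367200+16·9996=527136 | T(19,17)=9996+17·153=12597
i=20: T(20,16)=13916778+16·527136=22350954 | T(20,17)=527136+17·12597=741285
i=21: T(21,17)=22350954+17·741285=34952799
Read S(21,17) = 34952799.

34952799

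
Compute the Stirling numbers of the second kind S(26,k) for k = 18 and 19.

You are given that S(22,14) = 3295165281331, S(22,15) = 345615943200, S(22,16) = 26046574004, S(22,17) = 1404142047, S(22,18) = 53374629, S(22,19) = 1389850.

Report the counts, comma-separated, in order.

107025546101760, 6433839018750

row 23: T[23][15]=15·345615943200+3295165281331=8479404429331  T[23][16]=16·26046574004+345615943200=762361127264  T[23][17]=17·1404142047+26046574004=49916988803  T[23][18]=18·53374629+1404142047=2364885369  T[23][19]=19·1389850+53374629=79781779
row 24: T[24][16]=16·762361127264+8479404429331=20677182465555  T[24][17]=17·49916988803+762361127264=1610949936915  T[24][18]=18·2364885369+49916988803=92484925445  T[24][19]=19·79781779+2364885369=3880739170
row 25: T[25][17]=17·1610949936915+20677182465555=48063331393110  T[25][18]=18·92484925445+1610949936915=3275678594925  T[25][19]=19·3880739170+92484925445=166218969675
row 26: T[26][18]=18·3275678594925+48063331393110=107025546101760  T[26][19]=19·166218969675+3275678594925=6433839018750
Read S(26,18) = 107025546101760, S(26,19) = 6433839018750.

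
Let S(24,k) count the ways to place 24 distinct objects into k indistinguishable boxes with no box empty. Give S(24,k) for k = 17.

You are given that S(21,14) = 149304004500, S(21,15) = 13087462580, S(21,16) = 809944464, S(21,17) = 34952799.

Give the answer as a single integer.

r22: T_22,15=15×13087462580+149304004500=345615943200; T_22,16=16×809944464+13087462580=26046574004; T_22,17=17×34952799+809944464=1404142047
r23: T_23,16=16×26046574004+345615943200=762361127264; T_23,17=17×1404142047+26046574004=49916988803
r24: T_24,17=17×49916988803+762361127264=1610949936915
Read S(24,17) = 1610949936915.

1610949936915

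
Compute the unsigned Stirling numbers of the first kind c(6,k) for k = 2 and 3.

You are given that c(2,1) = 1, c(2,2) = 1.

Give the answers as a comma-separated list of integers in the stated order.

@3  (3,1):1·2+0→2, (3,2):1·2+1→3, (3,3):0·2+1→1
@4  (4,1):2·3+0→6, (4,2):3·3+2→11, (4,3):1·3+3→6
@5  (5,1):6·4+0→24, (5,2):11·4+6→50, (5,3):6·4+11→35
@6  (6,2):50·5+24→274, (6,3):35·5+50→225
Read c(6,2) = 274, c(6,3) = 225.

274, 225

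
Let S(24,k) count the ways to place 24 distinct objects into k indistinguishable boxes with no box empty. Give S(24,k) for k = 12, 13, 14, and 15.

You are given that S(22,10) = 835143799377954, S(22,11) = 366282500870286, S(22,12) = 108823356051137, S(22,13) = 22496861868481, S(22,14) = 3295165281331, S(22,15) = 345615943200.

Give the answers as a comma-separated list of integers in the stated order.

row 23: T[23][11]=11·366282500870286+835143799377954=4864251308951100  T[23][12]=12·108823356051137+366282500870286=1672162773483930  T[23][13]=13·22496861868481+108823356051137=401282560341390  T[23][14]=14·3295165281331+22496861868481=68629175807115  T[23][15]=15·345615943200+3295165281331=8479404429331
row 24: T[24][12]=12·1672162773483930+4864251308951100=24930204590758260  T[24][13]=13·401282560341390+1672162773483930=6888836057922000  T[24][14]=14·68629175807115+401282560341390=1362091021641000  T[24][15]=15·8479404429331+68629175807115=195820242247080
Read S(24,12) = 24930204590758260, S(24,13) = 6888836057922000, S(24,14) = 1362091021641000, S(24,15) = 195820242247080.

24930204590758260, 6888836057922000, 1362091021641000, 195820242247080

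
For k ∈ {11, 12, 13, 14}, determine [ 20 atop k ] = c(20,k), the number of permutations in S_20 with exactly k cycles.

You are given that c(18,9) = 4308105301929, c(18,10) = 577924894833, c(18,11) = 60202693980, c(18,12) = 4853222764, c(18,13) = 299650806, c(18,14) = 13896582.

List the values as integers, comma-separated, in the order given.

46280647751910, 4465226757381, 342252511900, 20692933630

row 19: T[19][10]=18·577924894833+4308105301929=14710753408923  T[19][11]=18·60202693980+577924894833=1661573386473  T[19][12]=18·4853222764+60202693980=147560703732  T[19][13]=18·299650806+4853222764=10246937272  T[19][14]=18·13896582+299650806=549789282
row 20: T[20][11]=19·1661573386473+14710753408923=46280647751910  T[20][12]=19·147560703732+1661573386473=4465226757381  T[20][13]=19·10246937272+147560703732=342252511900  T[20][14]=19·549789282+10246937272=20692933630
Read c(20,11) = 46280647751910, c(20,12) = 4465226757381, c(20,13) = 342252511900, c(20,14) = 20692933630.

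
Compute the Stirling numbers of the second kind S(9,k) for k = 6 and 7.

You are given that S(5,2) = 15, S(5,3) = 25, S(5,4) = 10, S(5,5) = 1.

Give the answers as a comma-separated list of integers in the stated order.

2646, 462

@6  (6,3):25·3+15→90, (6,4):10·4+25→65, (6,5):1·5+10→15, (6,6):0·6+1→1
@7  (7,4):65·4+90→350, (7,5):15·5+65→140, (7,6):1·6+15→21, (7,7):0·7+1→1
@8  (8,5):140·5+350→1050, (8,6):21·6+140→266, (8,7):1·7+21→28
@9  (9,6):266·6+1050→2646, (9,7):28·7+266→462
Read S(9,6) = 2646, S(9,7) = 462.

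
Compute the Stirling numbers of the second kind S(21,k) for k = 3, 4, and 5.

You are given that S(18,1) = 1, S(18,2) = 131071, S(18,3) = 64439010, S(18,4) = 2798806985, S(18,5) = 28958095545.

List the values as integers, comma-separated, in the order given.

@19  (19,1):1·1+0→1, (19,2):131071·2+1→262143, (19,3):64439010·3+131071→193448101, (19,4):2798806985·4+64439010→11259666950, (19,5):28958095545·5+2798806985→147589284710
@20  (20,2):262143·2+1→524287, (20,3):193448101·3+262143→580606446, (20,4):11259666950·4+193448101→45232115901, (20,5):147589284710·5+11259666950→749206090500
@21  (21,3):580606446·3+524287→1742343625, (21,4):45232115901·4+580606446→181509070050, (21,5):749206090500·5+45232115901→3791262568401
Read S(21,3) = 1742343625, S(21,4) = 181509070050, S(21,5) = 3791262568401.

1742343625, 181509070050, 3791262568401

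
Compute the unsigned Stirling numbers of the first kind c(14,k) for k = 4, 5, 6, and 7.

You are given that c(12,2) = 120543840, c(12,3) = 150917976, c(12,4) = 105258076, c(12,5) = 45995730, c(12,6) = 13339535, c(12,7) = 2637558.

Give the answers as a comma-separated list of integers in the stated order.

20313753096, 9957703756, 3336118786, 790943153

[13] T[13,3]:12*150917976+120543840=1931559552 · T[13,4]:12*105258076+150917976=1414014888 · T[13,5]:12*45995730+105258076=657206836 · T[13,6]:12*13339535+45995730=206070150 · T[13,7]:12*2637558+13339535=44990231
[14] T[14,4]:13*1414014888+1931559552=20313753096 · T[14,5]:13*657206836+1414014888=9957703756 · T[14,6]:13*206070150+657206836=3336118786 · T[14,7]:13*44990231+206070150=790943153
Read c(14,4) = 20313753096, c(14,5) = 9957703756, c(14,6) = 3336118786, c(14,7) = 790943153.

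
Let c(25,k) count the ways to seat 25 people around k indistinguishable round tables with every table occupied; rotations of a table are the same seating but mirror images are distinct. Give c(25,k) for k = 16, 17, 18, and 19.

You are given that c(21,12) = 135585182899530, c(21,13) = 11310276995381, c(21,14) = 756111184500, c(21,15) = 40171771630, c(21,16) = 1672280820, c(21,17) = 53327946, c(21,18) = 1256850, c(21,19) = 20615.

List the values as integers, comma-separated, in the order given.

i=22: T(22,13)=135585182899530+21·11310276995381=373100999802531 | T(22,14)=11310276995381+21·756111184500=27188611869881 | T(22,15)=756111184500+21·40171771630=1599718388730 | T(22,16)=40171771630+21·1672280820=75289668850 | T(22,17)=1672280820+21·53327946=2792167686 | T(22,18)=53327946+21·1256850=79721796 | T(22,19)=1256850+21·20615=1689765
i=23: T(23,14)=373100999802531+22·27188611869881=971250460939913 | T(23,15)=27188611869881+22·1599718388730=62382416421941 | T(23,16)=1599718388730+22·75289668850=3256091103430 | T(23,17)=75289668850+22·2792167686=136717357942 | T(23,18)=2792167686+22·79721796=4546047198 | T(23,19)=79721796+22·1689765=116896626
i=24: T(24,15)=971250460939913+23·62382416421941=2406046038644556 | T(24,16)=62382416421941+23·3256091103430=137272511800831 | T(24,17)=3256091103430+23·136717357942=6400590336096 | T(24,18)=136717357942+23·4546047198=241276443496 | T(24,19)=4546047198+23·116896626=7234669596
i=25: T(25,16)=2406046038644556+24·137272511800831=5700586321864500 | T(25,17)=137272511800831+24·6400590336096=290886679867135 | T(25,18)=6400590336096+24·241276443496=12191224980000 | T(25,19)=241276443496+24·7234669596=414908513800
Read c(25,16) = 5700586321864500, c(25,17) = 290886679867135, c(25,18) = 12191224980000, c(25,19) = 414908513800.

5700586321864500, 290886679867135, 12191224980000, 414908513800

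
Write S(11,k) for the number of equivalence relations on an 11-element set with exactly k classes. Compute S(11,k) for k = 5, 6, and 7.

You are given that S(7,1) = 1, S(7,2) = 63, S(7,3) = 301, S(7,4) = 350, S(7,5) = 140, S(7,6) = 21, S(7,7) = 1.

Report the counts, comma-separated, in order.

246730, 179487, 63987

r8: T_8,2=2×63+1=127; T_8,3=3×301+63=966; T_8,4=4×350+301=1701; T_8,5=5×140+350=1050; T_8,6=6×21+140=266; T_8,7=7×1+21=28
r9: T_9,3=3×966+127=3025; T_9,4=4×1701+966=7770; T_9,5=5×1050+1701=6951; T_9,6=6×266+1050=2646; T_9,7=7×28+266=462
r10: T_10,4=4×7770+3025=34105; T_10,5=5×6951+7770=42525; T_10,6=6×2646+6951=22827; T_10,7=7×462+2646=5880
r11: T_11,5=5×42525+34105=246730; T_11,6=6×22827+42525=179487; T_11,7=7×5880+22827=63987
Read S(11,5) = 246730, S(11,6) = 179487, S(11,7) = 63987.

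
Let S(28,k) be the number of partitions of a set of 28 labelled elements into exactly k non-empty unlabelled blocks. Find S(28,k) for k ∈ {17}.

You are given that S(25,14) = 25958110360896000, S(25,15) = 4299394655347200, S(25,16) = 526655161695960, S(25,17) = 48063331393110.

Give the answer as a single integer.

@26  (26,15):4299394655347200·15+25958110360896000→90449030191104000, (26,16):526655161695960·16+4299394655347200→12725877242482560, (26,17):48063331393110·17+526655161695960→1343731795378830
@27  (27,16):12725877242482560·16+90449030191104000→294063066070824960, (27,17):1343731795378830·17+12725877242482560→35569317763922670
@28  (28,17):35569317763922670·17+294063066070824960→898741468057510350
Read S(28,17) = 898741468057510350.

898741468057510350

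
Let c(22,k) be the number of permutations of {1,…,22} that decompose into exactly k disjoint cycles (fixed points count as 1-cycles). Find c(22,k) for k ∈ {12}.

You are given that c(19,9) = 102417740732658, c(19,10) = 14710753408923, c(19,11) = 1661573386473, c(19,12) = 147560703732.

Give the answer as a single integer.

row 20: T[20][10]=19·14710753408923+102417740732658=381922055502195  T[20][11]=19·1661573386473+14710753408923=46280647751910  T[20][12]=19·147560703732+1661573386473=4465226757381
row 21: T[21][11]=20·46280647751910+381922055502195=1307535010540395  T[21][12]=20·4465226757381+46280647751910=135585182899530
row 22: T[22][12]=21·135585182899530+1307535010540395=4154823851430525
Read c(22,12) = 4154823851430525.

4154823851430525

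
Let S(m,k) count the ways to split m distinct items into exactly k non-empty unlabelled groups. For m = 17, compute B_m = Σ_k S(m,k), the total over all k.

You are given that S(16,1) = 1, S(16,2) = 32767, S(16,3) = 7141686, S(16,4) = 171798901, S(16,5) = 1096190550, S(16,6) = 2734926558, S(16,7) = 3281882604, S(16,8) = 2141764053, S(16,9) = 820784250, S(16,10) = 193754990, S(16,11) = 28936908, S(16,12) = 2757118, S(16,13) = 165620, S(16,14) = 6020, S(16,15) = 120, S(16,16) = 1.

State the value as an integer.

82864869804

@17  (17,1):1·1+0→1, (17,2):32767·2+1→65535, (17,3):7141686·3+32767→21457825, (17,4):171798901·4+7141686→694337290, (17,5):1096190550·5+171798901→5652751651, (17,6):2734926558·6+1096190550→17505749898, (17,7):3281882604·7+2734926558→25708104786, (17,8):2141764053·8+3281882604→20415995028, (17,9):820784250·9+2141764053→9528822303, (17,10):193754990·10+820784250→2758334150, (17,11):28936908·11+193754990→512060978, (17,12):2757118·12+28936908→62022324, (17,13):165620·13+2757118→4910178, (17,14):6020·14+165620→249900, (17,15):120·15+6020→7820, (17,16):1·16+120→136, (17,17):0·17+1→1
B_17 = ΣS(17,k) = 1+65535+21457825+694337290+5652751651+17505749898+25708104786+20415995028+9528822303+2758334150+512060978+62022324+4910178+249900+7820+136+1 = 82864869804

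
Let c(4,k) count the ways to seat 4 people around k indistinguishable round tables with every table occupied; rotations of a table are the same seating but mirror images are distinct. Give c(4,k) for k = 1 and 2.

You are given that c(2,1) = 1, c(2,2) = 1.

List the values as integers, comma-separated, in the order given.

6, 11

@3  (3,1):1·2+0→2, (3,2):1·2+1→3
@4  (4,1):2·3+0→6, (4,2):3·3+2→11
Read c(4,1) = 6, c(4,2) = 11.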